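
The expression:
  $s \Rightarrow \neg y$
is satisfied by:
  {s: False, y: False}
  {y: True, s: False}
  {s: True, y: False}


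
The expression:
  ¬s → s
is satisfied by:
  {s: True}


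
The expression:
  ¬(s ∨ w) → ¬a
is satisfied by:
  {s: True, w: True, a: False}
  {s: True, w: False, a: False}
  {w: True, s: False, a: False}
  {s: False, w: False, a: False}
  {s: True, a: True, w: True}
  {s: True, a: True, w: False}
  {a: True, w: True, s: False}


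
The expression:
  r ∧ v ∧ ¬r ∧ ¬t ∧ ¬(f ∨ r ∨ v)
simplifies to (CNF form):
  False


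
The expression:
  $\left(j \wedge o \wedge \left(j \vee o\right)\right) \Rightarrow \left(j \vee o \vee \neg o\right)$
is always true.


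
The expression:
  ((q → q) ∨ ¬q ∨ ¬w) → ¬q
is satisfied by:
  {q: False}


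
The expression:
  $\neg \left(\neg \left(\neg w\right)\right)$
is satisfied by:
  {w: False}


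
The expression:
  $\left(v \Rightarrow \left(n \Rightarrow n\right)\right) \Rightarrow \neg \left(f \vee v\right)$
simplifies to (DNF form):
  $\neg f \wedge \neg v$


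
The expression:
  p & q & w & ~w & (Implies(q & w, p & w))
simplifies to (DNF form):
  False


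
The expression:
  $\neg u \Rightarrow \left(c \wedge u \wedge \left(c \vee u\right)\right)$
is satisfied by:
  {u: True}


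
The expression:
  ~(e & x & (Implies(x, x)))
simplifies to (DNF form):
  ~e | ~x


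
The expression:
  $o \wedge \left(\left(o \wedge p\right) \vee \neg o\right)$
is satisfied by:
  {p: True, o: True}


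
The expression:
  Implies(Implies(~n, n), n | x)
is always true.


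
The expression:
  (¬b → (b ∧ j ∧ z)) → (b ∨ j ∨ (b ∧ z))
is always true.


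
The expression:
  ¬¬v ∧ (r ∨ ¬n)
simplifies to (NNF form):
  v ∧ (r ∨ ¬n)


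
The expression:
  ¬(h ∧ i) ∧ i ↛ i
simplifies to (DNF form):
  False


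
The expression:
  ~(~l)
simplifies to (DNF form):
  l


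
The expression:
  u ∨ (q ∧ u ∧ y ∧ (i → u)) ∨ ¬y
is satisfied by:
  {u: True, y: False}
  {y: False, u: False}
  {y: True, u: True}


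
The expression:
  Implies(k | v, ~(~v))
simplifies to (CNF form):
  v | ~k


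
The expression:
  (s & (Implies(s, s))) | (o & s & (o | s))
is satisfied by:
  {s: True}


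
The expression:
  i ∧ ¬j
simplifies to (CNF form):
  i ∧ ¬j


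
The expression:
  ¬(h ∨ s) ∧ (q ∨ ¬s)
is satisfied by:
  {h: False, s: False}


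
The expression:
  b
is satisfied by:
  {b: True}


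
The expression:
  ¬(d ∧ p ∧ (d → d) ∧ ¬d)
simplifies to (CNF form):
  True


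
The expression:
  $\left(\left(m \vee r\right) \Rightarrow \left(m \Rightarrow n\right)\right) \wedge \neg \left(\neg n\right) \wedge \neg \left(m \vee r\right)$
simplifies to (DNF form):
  $n \wedge \neg m \wedge \neg r$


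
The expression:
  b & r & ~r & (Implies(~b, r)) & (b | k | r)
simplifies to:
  False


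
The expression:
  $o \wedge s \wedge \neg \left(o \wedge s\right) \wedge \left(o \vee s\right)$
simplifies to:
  $\text{False}$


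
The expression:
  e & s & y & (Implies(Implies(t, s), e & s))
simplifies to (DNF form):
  e & s & y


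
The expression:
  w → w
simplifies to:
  True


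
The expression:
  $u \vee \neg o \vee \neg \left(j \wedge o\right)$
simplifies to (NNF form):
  $u \vee \neg j \vee \neg o$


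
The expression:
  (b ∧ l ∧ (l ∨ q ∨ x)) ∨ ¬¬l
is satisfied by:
  {l: True}


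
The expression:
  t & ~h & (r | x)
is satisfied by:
  {r: True, x: True, t: True, h: False}
  {r: True, t: True, h: False, x: False}
  {x: True, t: True, h: False, r: False}


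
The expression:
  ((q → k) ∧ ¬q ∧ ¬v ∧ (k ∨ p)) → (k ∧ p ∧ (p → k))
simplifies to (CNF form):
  (k ∨ q ∨ v ∨ ¬k) ∧ (k ∨ q ∨ v ∨ ¬p) ∧ (p ∨ q ∨ v ∨ ¬k) ∧ (p ∨ q ∨ v ∨ ¬p)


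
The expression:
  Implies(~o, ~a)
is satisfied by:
  {o: True, a: False}
  {a: False, o: False}
  {a: True, o: True}


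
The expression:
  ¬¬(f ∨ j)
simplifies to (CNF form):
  f ∨ j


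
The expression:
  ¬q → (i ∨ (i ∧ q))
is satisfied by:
  {i: True, q: True}
  {i: True, q: False}
  {q: True, i: False}


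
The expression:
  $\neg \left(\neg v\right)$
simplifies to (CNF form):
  $v$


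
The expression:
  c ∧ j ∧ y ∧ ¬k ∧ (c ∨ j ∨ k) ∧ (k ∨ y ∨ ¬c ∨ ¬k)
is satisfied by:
  {c: True, j: True, y: True, k: False}


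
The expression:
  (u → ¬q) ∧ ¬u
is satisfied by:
  {u: False}


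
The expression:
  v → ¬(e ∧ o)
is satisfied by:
  {v: False, o: False, e: False}
  {e: True, v: False, o: False}
  {o: True, v: False, e: False}
  {e: True, o: True, v: False}
  {v: True, e: False, o: False}
  {e: True, v: True, o: False}
  {o: True, v: True, e: False}


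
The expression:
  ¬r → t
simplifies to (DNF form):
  r ∨ t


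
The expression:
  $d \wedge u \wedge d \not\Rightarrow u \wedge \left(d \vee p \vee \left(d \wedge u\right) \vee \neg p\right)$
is never true.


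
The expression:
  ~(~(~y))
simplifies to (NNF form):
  ~y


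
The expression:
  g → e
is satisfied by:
  {e: True, g: False}
  {g: False, e: False}
  {g: True, e: True}


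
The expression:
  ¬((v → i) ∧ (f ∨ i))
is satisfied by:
  {v: True, i: False, f: False}
  {i: False, f: False, v: False}
  {f: True, v: True, i: False}


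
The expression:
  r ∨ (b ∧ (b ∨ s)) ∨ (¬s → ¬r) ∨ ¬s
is always true.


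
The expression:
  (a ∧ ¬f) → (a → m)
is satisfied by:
  {m: True, f: True, a: False}
  {m: True, f: False, a: False}
  {f: True, m: False, a: False}
  {m: False, f: False, a: False}
  {a: True, m: True, f: True}
  {a: True, m: True, f: False}
  {a: True, f: True, m: False}


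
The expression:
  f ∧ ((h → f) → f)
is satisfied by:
  {f: True}


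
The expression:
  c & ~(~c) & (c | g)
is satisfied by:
  {c: True}


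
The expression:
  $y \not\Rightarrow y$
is never true.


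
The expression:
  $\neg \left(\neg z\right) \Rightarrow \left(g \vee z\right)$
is always true.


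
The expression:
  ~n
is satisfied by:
  {n: False}


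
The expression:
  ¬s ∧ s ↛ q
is never true.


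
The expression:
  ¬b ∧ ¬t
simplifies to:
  ¬b ∧ ¬t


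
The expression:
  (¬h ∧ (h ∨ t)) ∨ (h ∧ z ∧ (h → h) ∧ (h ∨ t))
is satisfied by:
  {t: True, z: True, h: False}
  {t: True, z: False, h: False}
  {h: True, t: True, z: True}
  {h: True, z: True, t: False}


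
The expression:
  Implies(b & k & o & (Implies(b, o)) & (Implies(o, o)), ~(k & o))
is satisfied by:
  {k: False, o: False, b: False}
  {b: True, k: False, o: False}
  {o: True, k: False, b: False}
  {b: True, o: True, k: False}
  {k: True, b: False, o: False}
  {b: True, k: True, o: False}
  {o: True, k: True, b: False}


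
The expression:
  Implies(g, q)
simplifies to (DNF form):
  q | ~g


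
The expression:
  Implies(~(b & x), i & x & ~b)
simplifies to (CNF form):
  x & (b | i)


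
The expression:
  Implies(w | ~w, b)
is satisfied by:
  {b: True}


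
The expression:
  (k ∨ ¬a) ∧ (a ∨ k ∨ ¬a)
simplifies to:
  k ∨ ¬a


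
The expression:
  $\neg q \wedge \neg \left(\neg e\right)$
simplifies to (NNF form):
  $e \wedge \neg q$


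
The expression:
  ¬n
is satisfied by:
  {n: False}


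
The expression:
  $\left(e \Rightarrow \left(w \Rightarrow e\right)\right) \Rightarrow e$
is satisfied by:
  {e: True}


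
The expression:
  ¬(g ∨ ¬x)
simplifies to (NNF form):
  x ∧ ¬g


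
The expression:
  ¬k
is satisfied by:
  {k: False}


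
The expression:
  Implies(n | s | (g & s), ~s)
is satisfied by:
  {s: False}


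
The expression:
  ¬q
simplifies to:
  ¬q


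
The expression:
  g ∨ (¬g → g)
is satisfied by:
  {g: True}


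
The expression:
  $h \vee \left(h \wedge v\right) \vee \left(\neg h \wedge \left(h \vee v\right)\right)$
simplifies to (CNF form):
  $h \vee v$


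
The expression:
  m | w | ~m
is always true.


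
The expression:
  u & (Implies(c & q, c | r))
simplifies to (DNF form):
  u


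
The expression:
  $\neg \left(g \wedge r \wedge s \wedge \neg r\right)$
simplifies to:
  $\text{True}$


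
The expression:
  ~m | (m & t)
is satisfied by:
  {t: True, m: False}
  {m: False, t: False}
  {m: True, t: True}


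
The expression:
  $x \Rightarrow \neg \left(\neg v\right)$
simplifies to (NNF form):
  $v \vee \neg x$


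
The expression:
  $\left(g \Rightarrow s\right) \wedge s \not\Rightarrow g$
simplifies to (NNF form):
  $s \wedge \neg g$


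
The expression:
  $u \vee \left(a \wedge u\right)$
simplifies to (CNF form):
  $u$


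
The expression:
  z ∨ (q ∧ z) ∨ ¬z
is always true.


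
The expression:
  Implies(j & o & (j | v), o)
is always true.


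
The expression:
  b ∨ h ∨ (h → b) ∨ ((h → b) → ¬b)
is always true.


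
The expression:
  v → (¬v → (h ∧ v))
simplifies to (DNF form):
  True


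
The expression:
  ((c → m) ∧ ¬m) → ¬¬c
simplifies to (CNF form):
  c ∨ m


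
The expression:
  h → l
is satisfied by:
  {l: True, h: False}
  {h: False, l: False}
  {h: True, l: True}


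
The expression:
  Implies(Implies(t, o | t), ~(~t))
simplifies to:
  t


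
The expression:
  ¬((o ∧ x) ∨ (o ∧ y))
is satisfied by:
  {x: False, o: False, y: False}
  {y: True, x: False, o: False}
  {x: True, y: False, o: False}
  {y: True, x: True, o: False}
  {o: True, y: False, x: False}


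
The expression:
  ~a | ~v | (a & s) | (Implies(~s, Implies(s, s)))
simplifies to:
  True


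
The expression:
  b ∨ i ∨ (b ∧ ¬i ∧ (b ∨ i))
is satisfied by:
  {i: True, b: True}
  {i: True, b: False}
  {b: True, i: False}


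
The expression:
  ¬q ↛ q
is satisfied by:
  {q: False}


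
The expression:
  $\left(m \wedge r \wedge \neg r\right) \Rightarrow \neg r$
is always true.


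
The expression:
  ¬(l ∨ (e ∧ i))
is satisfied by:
  {e: False, l: False, i: False}
  {i: True, e: False, l: False}
  {e: True, i: False, l: False}


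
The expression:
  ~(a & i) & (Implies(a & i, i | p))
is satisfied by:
  {a: False, i: False}
  {i: True, a: False}
  {a: True, i: False}


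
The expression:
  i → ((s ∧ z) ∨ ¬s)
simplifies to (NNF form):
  z ∨ ¬i ∨ ¬s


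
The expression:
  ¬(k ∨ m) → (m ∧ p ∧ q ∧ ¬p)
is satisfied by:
  {k: True, m: True}
  {k: True, m: False}
  {m: True, k: False}


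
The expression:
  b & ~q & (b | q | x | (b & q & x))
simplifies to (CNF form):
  b & ~q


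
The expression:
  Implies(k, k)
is always true.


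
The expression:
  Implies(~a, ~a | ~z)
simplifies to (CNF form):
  True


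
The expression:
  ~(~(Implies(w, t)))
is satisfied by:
  {t: True, w: False}
  {w: False, t: False}
  {w: True, t: True}


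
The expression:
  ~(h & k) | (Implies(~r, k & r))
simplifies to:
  r | ~h | ~k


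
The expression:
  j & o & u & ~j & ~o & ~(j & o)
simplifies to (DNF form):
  False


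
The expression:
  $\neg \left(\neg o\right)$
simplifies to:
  $o$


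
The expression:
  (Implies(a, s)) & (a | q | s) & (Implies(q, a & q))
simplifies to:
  s & (a | ~q)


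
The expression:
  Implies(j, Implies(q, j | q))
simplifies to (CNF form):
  True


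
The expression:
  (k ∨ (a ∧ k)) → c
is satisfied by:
  {c: True, k: False}
  {k: False, c: False}
  {k: True, c: True}


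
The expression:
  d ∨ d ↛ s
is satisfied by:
  {d: True}


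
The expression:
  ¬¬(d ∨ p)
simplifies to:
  d ∨ p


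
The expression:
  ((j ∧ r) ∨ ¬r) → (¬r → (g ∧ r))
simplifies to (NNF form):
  r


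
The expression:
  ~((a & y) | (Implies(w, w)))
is never true.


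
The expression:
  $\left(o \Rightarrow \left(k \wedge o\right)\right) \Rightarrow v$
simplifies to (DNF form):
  $v \vee \left(o \wedge \neg k\right)$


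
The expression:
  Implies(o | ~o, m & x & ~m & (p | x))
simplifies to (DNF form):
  False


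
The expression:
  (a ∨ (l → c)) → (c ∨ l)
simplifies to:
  c ∨ l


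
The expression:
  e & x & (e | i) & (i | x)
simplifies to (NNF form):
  e & x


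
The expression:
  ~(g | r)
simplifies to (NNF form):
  ~g & ~r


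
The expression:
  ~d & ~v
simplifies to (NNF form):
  ~d & ~v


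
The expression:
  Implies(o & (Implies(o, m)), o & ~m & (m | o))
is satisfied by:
  {m: False, o: False}
  {o: True, m: False}
  {m: True, o: False}


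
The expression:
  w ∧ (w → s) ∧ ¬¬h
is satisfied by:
  {h: True, w: True, s: True}


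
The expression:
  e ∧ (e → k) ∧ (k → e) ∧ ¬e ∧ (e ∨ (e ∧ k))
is never true.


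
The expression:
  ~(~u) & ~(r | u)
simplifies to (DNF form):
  False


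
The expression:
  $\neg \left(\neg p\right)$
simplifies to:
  $p$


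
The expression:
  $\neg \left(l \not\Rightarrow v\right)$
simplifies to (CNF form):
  $v \vee \neg l$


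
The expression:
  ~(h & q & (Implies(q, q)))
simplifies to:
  ~h | ~q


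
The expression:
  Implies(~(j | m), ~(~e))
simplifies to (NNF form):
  e | j | m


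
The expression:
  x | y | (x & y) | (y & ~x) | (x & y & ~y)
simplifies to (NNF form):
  x | y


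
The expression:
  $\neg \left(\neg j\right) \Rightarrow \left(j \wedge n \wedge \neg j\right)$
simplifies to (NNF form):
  $\neg j$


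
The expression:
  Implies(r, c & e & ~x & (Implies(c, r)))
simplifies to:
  ~r | (c & e & ~x)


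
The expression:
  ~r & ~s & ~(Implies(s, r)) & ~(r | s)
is never true.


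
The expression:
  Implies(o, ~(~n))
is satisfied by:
  {n: True, o: False}
  {o: False, n: False}
  {o: True, n: True}


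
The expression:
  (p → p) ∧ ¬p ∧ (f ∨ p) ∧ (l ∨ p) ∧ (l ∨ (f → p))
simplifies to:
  f ∧ l ∧ ¬p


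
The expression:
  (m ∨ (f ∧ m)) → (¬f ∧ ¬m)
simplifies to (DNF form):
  ¬m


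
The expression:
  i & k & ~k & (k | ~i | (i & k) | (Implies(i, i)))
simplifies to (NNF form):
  False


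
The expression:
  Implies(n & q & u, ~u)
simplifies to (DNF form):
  ~n | ~q | ~u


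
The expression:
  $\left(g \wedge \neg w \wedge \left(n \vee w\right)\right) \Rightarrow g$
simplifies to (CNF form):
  $\text{True}$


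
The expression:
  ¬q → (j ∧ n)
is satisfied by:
  {q: True, j: True, n: True}
  {q: True, j: True, n: False}
  {q: True, n: True, j: False}
  {q: True, n: False, j: False}
  {j: True, n: True, q: False}


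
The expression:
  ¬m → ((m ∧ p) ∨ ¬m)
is always true.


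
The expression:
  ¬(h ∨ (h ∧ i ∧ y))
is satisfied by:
  {h: False}


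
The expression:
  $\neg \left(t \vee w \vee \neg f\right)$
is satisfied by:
  {f: True, w: False, t: False}


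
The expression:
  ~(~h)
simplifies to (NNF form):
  h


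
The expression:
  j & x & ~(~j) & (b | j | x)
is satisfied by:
  {j: True, x: True}


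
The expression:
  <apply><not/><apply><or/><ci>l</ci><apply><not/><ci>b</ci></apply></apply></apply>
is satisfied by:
  {b: True, l: False}


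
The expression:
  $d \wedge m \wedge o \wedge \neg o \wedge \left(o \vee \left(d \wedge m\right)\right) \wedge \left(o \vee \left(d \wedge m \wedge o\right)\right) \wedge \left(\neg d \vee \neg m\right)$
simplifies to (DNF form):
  $\text{False}$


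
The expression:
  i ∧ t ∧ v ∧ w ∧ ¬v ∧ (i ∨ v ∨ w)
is never true.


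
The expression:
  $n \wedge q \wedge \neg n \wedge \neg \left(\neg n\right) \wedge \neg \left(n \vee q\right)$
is never true.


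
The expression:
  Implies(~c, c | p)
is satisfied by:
  {c: True, p: True}
  {c: True, p: False}
  {p: True, c: False}


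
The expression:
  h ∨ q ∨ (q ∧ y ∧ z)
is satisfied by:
  {q: True, h: True}
  {q: True, h: False}
  {h: True, q: False}


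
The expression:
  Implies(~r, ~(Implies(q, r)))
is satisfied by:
  {r: True, q: True}
  {r: True, q: False}
  {q: True, r: False}


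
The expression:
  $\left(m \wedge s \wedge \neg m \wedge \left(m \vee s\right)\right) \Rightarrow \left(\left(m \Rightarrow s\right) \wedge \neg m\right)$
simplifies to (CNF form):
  $\text{True}$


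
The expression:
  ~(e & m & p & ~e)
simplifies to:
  True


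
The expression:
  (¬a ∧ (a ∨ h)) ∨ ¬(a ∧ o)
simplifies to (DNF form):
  ¬a ∨ ¬o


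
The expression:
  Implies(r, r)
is always true.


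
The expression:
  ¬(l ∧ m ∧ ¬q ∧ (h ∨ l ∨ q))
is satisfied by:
  {q: True, l: False, m: False}
  {l: False, m: False, q: False}
  {q: True, m: True, l: False}
  {m: True, l: False, q: False}
  {q: True, l: True, m: False}
  {l: True, q: False, m: False}
  {q: True, m: True, l: True}


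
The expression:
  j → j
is always true.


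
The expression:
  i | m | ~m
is always true.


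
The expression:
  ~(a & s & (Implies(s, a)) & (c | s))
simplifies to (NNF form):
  ~a | ~s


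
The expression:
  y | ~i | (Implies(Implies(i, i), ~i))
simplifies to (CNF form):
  y | ~i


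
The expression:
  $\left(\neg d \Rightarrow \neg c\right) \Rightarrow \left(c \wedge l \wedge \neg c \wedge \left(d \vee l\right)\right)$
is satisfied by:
  {c: True, d: False}


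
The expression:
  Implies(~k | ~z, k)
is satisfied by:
  {k: True}


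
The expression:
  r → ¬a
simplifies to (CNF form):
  ¬a ∨ ¬r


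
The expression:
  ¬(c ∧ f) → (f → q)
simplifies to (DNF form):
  c ∨ q ∨ ¬f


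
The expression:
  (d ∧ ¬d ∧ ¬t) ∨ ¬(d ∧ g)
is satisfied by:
  {g: False, d: False}
  {d: True, g: False}
  {g: True, d: False}


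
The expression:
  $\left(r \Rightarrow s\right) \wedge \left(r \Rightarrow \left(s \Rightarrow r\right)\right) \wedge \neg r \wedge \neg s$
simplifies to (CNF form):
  $\neg r \wedge \neg s$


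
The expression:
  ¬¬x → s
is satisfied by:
  {s: True, x: False}
  {x: False, s: False}
  {x: True, s: True}


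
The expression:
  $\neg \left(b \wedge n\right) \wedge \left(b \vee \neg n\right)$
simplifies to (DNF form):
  $\neg n$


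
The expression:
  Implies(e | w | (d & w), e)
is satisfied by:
  {e: True, w: False}
  {w: False, e: False}
  {w: True, e: True}


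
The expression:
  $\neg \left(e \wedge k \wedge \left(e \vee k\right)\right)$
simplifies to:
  $\neg e \vee \neg k$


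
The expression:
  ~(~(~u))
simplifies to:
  ~u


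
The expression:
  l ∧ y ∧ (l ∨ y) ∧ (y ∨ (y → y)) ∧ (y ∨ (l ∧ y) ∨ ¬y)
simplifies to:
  l ∧ y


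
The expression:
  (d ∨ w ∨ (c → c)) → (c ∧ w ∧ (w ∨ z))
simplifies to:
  c ∧ w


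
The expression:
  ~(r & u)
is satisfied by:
  {u: False, r: False}
  {r: True, u: False}
  {u: True, r: False}


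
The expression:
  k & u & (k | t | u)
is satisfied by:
  {u: True, k: True}


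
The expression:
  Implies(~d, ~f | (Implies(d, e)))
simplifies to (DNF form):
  True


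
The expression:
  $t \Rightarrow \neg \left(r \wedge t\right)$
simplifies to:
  $\neg r \vee \neg t$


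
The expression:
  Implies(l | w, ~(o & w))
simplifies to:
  ~o | ~w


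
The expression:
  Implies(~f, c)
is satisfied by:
  {c: True, f: True}
  {c: True, f: False}
  {f: True, c: False}


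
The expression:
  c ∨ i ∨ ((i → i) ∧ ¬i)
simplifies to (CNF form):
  True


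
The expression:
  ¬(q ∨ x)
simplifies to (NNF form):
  ¬q ∧ ¬x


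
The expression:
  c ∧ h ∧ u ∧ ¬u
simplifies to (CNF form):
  False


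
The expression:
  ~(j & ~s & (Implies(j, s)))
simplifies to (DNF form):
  True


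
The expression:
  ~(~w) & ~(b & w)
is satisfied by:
  {w: True, b: False}


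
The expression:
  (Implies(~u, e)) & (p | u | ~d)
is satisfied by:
  {u: True, e: True, p: True, d: False}
  {u: True, e: True, d: False, p: False}
  {u: True, e: True, p: True, d: True}
  {u: True, e: True, d: True, p: False}
  {u: True, p: True, d: False, e: False}
  {u: True, d: False, p: False, e: False}
  {u: True, p: True, d: True, e: False}
  {u: True, d: True, p: False, e: False}
  {p: True, e: True, d: False, u: False}
  {e: True, d: False, p: False, u: False}
  {p: True, e: True, d: True, u: False}


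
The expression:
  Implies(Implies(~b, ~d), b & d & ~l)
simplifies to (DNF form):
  (d & ~b) | (d & ~l)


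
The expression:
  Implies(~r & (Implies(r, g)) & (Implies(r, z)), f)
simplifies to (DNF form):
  f | r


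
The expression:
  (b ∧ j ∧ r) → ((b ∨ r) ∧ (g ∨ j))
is always true.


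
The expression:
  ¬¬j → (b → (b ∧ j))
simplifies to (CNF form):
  True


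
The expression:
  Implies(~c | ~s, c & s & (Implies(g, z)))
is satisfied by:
  {c: True, s: True}


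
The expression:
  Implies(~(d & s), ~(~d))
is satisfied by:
  {d: True}


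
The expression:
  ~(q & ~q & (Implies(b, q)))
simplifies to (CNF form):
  True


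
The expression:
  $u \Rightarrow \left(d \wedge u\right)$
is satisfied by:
  {d: True, u: False}
  {u: False, d: False}
  {u: True, d: True}


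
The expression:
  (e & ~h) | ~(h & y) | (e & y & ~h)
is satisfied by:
  {h: False, y: False}
  {y: True, h: False}
  {h: True, y: False}


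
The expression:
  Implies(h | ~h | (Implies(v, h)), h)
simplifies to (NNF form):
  h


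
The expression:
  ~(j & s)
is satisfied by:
  {s: False, j: False}
  {j: True, s: False}
  {s: True, j: False}


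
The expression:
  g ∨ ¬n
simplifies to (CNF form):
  g ∨ ¬n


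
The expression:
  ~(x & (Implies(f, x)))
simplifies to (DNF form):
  ~x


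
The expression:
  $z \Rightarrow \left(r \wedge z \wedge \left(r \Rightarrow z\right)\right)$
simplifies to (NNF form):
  $r \vee \neg z$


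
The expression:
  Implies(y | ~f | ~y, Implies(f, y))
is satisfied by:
  {y: True, f: False}
  {f: False, y: False}
  {f: True, y: True}


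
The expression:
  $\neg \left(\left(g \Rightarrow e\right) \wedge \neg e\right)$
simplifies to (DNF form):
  $e \vee g$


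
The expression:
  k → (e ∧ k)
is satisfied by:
  {e: True, k: False}
  {k: False, e: False}
  {k: True, e: True}


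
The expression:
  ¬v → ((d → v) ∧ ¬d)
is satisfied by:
  {v: True, d: False}
  {d: False, v: False}
  {d: True, v: True}


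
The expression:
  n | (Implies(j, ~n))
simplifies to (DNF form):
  True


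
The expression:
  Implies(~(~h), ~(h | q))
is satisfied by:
  {h: False}


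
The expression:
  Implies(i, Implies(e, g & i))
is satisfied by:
  {g: True, e: False, i: False}
  {e: False, i: False, g: False}
  {i: True, g: True, e: False}
  {i: True, e: False, g: False}
  {g: True, e: True, i: False}
  {e: True, g: False, i: False}
  {i: True, e: True, g: True}


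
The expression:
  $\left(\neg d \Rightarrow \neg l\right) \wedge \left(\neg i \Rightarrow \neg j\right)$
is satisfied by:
  {d: True, i: True, l: False, j: False}
  {d: True, i: False, l: False, j: False}
  {i: True, d: False, l: False, j: False}
  {d: False, i: False, l: False, j: False}
  {j: True, d: True, i: True, l: False}
  {j: True, i: True, d: False, l: False}
  {d: True, l: True, i: True, j: False}
  {d: True, l: True, i: False, j: False}
  {j: True, d: True, l: True, i: True}


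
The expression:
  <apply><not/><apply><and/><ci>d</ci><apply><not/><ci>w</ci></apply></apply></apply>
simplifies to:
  <apply><or/><ci>w</ci><apply><not/><ci>d</ci></apply></apply>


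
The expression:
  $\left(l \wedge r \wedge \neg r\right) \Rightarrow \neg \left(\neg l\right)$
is always true.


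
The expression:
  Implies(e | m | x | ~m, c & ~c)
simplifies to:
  False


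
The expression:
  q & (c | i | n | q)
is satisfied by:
  {q: True}


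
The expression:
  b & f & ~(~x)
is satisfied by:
  {b: True, x: True, f: True}


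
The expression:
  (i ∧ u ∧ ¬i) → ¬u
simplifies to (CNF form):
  True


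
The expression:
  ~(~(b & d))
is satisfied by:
  {b: True, d: True}


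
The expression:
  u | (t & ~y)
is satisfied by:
  {t: True, u: True, y: False}
  {u: True, y: False, t: False}
  {t: True, u: True, y: True}
  {u: True, y: True, t: False}
  {t: True, y: False, u: False}


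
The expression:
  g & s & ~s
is never true.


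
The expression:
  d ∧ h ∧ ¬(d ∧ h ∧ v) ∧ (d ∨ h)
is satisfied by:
  {h: True, d: True, v: False}


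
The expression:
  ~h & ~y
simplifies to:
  ~h & ~y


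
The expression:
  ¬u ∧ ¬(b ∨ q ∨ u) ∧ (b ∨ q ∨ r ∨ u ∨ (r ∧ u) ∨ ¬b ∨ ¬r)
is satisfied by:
  {u: False, q: False, b: False}


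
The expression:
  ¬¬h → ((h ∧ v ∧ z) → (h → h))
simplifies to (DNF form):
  True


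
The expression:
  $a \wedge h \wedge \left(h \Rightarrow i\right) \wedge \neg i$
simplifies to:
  $\text{False}$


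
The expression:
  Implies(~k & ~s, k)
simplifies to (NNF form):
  k | s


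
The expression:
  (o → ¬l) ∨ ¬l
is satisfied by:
  {l: False, o: False}
  {o: True, l: False}
  {l: True, o: False}


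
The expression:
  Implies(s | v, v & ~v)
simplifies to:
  ~s & ~v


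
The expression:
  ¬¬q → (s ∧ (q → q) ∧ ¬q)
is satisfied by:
  {q: False}


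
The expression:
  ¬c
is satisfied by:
  {c: False}


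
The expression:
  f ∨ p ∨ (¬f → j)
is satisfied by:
  {j: True, p: True, f: True}
  {j: True, p: True, f: False}
  {j: True, f: True, p: False}
  {j: True, f: False, p: False}
  {p: True, f: True, j: False}
  {p: True, f: False, j: False}
  {f: True, p: False, j: False}


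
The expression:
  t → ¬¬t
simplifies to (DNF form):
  True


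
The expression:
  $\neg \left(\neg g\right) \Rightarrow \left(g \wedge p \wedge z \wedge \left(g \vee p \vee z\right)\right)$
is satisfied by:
  {z: True, p: True, g: False}
  {z: True, p: False, g: False}
  {p: True, z: False, g: False}
  {z: False, p: False, g: False}
  {z: True, g: True, p: True}


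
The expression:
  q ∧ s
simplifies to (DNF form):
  q ∧ s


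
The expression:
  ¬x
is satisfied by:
  {x: False}


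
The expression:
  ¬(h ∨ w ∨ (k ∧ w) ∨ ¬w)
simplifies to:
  False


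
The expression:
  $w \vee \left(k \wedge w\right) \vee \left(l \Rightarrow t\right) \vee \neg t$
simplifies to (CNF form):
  $\text{True}$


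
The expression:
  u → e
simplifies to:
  e ∨ ¬u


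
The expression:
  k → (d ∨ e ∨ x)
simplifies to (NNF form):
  d ∨ e ∨ x ∨ ¬k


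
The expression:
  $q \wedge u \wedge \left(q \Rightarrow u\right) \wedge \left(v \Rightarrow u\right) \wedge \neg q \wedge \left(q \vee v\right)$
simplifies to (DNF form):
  $\text{False}$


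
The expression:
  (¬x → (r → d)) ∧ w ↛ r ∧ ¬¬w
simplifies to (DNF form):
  w ∧ ¬r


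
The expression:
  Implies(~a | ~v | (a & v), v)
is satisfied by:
  {v: True}


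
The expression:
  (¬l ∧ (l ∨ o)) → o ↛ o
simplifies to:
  l ∨ ¬o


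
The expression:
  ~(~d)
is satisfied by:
  {d: True}


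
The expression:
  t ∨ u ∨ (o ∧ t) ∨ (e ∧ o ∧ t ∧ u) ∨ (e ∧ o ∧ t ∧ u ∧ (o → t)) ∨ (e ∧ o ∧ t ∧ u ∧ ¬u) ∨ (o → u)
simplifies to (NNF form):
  t ∨ u ∨ ¬o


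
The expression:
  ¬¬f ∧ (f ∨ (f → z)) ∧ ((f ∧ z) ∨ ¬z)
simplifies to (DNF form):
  f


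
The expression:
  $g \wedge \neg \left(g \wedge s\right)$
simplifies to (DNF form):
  $g \wedge \neg s$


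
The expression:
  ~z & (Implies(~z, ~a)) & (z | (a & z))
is never true.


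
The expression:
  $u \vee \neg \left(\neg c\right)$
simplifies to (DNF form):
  $c \vee u$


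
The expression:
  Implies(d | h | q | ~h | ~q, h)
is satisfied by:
  {h: True}


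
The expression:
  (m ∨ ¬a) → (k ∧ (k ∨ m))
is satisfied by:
  {a: True, k: True, m: False}
  {k: True, m: False, a: False}
  {a: True, k: True, m: True}
  {k: True, m: True, a: False}
  {a: True, m: False, k: False}


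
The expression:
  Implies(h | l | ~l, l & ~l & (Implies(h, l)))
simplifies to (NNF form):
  False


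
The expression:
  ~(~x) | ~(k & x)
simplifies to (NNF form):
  True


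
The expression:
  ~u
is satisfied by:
  {u: False}


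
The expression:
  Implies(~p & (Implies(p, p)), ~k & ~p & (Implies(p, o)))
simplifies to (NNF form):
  p | ~k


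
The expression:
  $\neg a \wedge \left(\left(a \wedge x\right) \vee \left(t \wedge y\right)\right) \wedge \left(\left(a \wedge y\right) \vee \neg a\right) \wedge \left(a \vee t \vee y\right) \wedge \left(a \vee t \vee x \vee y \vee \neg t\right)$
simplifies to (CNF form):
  $t \wedge y \wedge \neg a$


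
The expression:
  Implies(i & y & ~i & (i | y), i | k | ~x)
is always true.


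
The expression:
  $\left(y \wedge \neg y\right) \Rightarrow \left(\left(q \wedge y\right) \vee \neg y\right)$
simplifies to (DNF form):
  $\text{True}$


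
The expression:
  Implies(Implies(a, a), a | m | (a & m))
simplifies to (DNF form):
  a | m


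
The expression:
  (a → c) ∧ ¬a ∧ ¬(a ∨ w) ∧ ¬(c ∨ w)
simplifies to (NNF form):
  ¬a ∧ ¬c ∧ ¬w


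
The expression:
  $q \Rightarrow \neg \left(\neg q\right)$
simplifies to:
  $\text{True}$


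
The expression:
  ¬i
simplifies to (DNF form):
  ¬i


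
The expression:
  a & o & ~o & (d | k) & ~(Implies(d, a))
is never true.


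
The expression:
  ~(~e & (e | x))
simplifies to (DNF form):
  e | ~x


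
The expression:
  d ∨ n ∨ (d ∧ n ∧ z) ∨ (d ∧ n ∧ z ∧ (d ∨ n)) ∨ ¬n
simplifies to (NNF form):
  True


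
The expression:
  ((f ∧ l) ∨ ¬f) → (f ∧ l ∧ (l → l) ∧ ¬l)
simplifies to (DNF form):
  f ∧ ¬l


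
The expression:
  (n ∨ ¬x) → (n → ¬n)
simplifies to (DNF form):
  ¬n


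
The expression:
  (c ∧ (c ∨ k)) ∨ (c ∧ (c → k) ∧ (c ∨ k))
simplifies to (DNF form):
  c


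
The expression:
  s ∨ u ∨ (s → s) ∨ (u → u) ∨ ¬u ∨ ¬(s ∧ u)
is always true.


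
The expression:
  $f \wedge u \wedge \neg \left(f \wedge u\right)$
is never true.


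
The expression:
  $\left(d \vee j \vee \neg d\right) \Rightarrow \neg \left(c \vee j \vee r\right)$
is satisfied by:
  {r: False, j: False, c: False}


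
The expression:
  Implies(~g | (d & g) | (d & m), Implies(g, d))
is always true.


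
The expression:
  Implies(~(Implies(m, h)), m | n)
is always true.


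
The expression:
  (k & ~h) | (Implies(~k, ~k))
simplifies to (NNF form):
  True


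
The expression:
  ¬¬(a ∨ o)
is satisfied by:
  {a: True, o: True}
  {a: True, o: False}
  {o: True, a: False}


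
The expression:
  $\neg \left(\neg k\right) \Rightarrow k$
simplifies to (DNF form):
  $\text{True}$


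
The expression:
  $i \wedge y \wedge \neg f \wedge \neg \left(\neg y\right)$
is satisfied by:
  {i: True, y: True, f: False}


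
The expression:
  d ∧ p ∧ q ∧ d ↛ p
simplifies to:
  False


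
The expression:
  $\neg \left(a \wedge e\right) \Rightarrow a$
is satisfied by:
  {a: True}


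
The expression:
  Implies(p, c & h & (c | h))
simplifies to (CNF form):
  (c | ~p) & (h | ~p)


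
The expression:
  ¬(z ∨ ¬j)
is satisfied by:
  {j: True, z: False}


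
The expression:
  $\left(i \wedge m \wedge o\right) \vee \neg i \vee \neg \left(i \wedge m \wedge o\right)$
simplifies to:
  $\text{True}$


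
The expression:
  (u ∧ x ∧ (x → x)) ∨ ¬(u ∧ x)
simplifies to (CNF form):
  True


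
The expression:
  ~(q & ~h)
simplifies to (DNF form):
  h | ~q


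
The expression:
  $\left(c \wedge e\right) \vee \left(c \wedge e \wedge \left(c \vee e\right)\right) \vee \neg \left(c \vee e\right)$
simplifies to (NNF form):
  $\left(c \wedge e\right) \vee \left(\neg c \wedge \neg e\right)$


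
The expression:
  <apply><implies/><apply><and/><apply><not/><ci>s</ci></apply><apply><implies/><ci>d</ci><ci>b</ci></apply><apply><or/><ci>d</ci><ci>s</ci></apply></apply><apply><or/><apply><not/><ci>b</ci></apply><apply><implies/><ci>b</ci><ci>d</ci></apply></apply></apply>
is always true.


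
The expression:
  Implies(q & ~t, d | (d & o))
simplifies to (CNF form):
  d | t | ~q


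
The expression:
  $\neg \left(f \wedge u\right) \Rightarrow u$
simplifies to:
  $u$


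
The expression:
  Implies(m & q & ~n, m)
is always true.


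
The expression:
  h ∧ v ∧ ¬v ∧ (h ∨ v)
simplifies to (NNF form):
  False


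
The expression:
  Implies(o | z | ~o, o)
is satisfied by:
  {o: True}


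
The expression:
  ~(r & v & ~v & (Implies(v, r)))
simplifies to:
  True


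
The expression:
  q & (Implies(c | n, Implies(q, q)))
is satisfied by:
  {q: True}


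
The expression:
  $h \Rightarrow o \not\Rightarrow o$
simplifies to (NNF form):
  $\neg h$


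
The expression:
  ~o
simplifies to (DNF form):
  ~o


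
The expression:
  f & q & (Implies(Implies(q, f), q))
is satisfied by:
  {f: True, q: True}


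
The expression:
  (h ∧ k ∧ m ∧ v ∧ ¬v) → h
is always true.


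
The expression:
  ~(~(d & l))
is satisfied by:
  {d: True, l: True}


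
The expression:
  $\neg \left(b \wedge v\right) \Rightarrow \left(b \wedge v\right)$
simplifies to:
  $b \wedge v$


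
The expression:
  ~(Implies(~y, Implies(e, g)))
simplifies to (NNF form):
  e & ~g & ~y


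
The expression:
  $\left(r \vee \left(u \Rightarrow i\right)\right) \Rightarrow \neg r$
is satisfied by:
  {r: False}


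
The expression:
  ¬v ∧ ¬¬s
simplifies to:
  s ∧ ¬v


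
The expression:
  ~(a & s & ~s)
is always true.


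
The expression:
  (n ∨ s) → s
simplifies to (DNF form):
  s ∨ ¬n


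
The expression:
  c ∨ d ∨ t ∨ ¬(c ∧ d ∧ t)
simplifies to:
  True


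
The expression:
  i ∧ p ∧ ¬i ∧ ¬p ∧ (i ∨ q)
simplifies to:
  False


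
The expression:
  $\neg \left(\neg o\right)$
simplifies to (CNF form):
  $o$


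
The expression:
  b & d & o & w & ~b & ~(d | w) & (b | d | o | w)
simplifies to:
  False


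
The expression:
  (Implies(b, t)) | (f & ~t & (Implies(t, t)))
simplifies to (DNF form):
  f | t | ~b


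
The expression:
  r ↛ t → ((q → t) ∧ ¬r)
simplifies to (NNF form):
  t ∨ ¬r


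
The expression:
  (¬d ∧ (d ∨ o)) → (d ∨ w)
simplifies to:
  d ∨ w ∨ ¬o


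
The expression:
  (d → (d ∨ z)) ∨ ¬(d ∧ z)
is always true.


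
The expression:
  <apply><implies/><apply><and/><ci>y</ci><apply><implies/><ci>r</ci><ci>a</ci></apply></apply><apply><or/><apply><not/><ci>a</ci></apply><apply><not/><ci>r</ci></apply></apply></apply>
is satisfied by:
  {y: False, a: False, r: False}
  {r: True, y: False, a: False}
  {a: True, y: False, r: False}
  {r: True, a: True, y: False}
  {y: True, r: False, a: False}
  {r: True, y: True, a: False}
  {a: True, y: True, r: False}


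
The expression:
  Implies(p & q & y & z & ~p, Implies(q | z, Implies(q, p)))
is always true.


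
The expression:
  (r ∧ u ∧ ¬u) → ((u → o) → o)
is always true.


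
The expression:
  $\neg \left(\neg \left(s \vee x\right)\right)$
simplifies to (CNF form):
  $s \vee x$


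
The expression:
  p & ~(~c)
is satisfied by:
  {c: True, p: True}


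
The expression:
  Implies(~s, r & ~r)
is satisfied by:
  {s: True}


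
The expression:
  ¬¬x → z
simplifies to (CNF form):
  z ∨ ¬x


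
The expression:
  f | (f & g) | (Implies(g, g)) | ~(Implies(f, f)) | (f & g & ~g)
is always true.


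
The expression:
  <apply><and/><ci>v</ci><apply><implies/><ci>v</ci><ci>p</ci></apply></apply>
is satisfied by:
  {p: True, v: True}


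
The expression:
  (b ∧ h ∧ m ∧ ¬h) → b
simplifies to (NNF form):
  True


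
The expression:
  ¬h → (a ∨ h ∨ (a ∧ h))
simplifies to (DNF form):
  a ∨ h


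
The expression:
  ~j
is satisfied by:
  {j: False}


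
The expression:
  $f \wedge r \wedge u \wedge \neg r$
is never true.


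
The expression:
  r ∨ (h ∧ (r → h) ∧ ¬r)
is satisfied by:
  {r: True, h: True}
  {r: True, h: False}
  {h: True, r: False}


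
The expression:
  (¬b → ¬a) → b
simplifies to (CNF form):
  a ∨ b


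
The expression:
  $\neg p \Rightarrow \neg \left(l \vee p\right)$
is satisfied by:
  {p: True, l: False}
  {l: False, p: False}
  {l: True, p: True}


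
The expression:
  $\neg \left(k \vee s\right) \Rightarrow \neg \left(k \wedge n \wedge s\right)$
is always true.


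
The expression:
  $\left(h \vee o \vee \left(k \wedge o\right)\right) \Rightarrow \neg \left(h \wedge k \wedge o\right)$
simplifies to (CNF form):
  $\neg h \vee \neg k \vee \neg o$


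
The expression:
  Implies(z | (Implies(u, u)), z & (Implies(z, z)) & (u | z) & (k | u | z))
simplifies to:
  z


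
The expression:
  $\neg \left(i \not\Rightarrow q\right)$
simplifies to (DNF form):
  $q \vee \neg i$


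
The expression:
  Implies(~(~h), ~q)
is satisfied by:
  {h: False, q: False}
  {q: True, h: False}
  {h: True, q: False}


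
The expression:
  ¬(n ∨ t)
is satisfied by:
  {n: False, t: False}


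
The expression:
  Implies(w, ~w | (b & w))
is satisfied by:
  {b: True, w: False}
  {w: False, b: False}
  {w: True, b: True}


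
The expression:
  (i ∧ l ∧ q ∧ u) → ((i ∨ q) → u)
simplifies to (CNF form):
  True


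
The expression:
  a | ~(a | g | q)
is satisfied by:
  {a: True, g: False, q: False}
  {a: True, q: True, g: False}
  {a: True, g: True, q: False}
  {a: True, q: True, g: True}
  {q: False, g: False, a: False}


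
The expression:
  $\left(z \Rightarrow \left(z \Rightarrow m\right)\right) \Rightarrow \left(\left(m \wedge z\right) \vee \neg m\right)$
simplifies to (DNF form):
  $z \vee \neg m$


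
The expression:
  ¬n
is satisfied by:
  {n: False}


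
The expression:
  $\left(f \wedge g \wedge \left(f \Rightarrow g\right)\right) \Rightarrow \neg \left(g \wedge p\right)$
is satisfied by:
  {p: False, g: False, f: False}
  {f: True, p: False, g: False}
  {g: True, p: False, f: False}
  {f: True, g: True, p: False}
  {p: True, f: False, g: False}
  {f: True, p: True, g: False}
  {g: True, p: True, f: False}


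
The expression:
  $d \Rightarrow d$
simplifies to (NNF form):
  $\text{True}$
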